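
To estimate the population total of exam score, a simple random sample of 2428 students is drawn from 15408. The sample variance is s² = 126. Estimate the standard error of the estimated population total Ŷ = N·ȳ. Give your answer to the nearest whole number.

Var(Ŷ) = N²·Var(ȳ) = N²·(1 − n/N)·s²/n.
f = 2428/15408 = 0.15758048; Var(ȳ) = 0.84241952·126/2428 = 0.043716993.
Var(Ŷ) = 15408² · 0.043716993 = 1.0378697 × 10^7.
SE(Ŷ) = √(1.0378697 × 10^7) = 3222.

3222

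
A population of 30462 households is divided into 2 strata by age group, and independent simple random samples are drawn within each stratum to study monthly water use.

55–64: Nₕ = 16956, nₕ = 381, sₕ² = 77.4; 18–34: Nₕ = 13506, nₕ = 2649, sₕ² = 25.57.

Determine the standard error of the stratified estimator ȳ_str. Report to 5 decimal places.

0.25111

Var(ȳ_str) = Σₕ Wₕ²(1 − fₕ)sₕ²/nₕ with Wₕ = Nₕ/N, N = 30462.
55–64: Wₕ = 0.55662793; term = 0.55662793²·(1 − 0.02246992)·77.4/381 = 0.061528468.
18–34: Wₕ = 0.44337207; term = 0.44337207²·(1 − 0.19613505)·25.57/2649 = 0.0015253466.
Sum = 0.063053815.
SE = √(0.063053815) = 0.25111.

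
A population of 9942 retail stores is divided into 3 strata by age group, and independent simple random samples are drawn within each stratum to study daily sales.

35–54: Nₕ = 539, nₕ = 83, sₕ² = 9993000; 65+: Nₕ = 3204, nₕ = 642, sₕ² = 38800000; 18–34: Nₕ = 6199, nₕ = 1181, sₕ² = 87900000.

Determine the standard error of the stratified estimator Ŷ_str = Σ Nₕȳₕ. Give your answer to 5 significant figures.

Var(Ŷ_str) = Σₕ Nₕ²(1 − fₕ)sₕ²/nₕ.
35–54: 539²·(1 − 83/539)·9993000/83 = 2.9591801 × 10^10.
65+: 3204²·(1 − 642/3204)·38800000/642 = 4.9609898 × 10^11.
18–34: 6199²·(1 − 1181/6199)·87900000/1181 = 2.3152147 × 10^12.
Sum = 2.8409055 × 10^12.
SE = √(2.8409055 × 10^12) = 1.6855 × 10^6.

1.6855 × 10^6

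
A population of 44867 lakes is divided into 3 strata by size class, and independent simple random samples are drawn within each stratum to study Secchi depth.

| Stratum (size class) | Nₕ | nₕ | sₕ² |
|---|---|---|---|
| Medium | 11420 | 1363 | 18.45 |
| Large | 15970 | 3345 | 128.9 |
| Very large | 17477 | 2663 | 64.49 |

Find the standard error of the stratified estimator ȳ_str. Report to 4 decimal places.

0.0880

Var(ȳ_str) = Σₕ Wₕ²(1 − fₕ)sₕ²/nₕ with Wₕ = Nₕ/N, N = 44867.
Medium: Wₕ = 0.25453006; term = 0.25453006²·(1 − 0.11935201)·18.45/1363 = 7.7229106 × 10^-4.
Large: Wₕ = 0.35594089; term = 0.35594089²·(1 − 0.20945523)·128.9/3345 = 0.003859571.
Very large: Wₕ = 0.38952905; term = 0.38952905²·(1 − 0.15237169)·64.49/2663 = 0.0031146294.
Sum = 0.0077464915.
SE = √(0.0077464915) = 0.0880.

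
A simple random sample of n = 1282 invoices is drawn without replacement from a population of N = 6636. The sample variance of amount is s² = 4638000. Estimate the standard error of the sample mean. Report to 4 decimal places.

Under SRS without replacement, Var(ȳ) = (1 − f)·s²/n with f = n/N = 1282/6636 = 0.19318867.
Var(ȳ) = (1 − 0.19318867)·4638000/1282 = 0.80681133·3617.7847 = 2918.8697.
SE(ȳ) = √(2918.8697) = 54.0266.

54.0266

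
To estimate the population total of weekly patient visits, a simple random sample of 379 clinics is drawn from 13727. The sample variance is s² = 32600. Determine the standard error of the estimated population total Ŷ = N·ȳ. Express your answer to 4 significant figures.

125500

Var(Ŷ) = N²·Var(ȳ) = N²·(1 − n/N)·s²/n.
f = 379/13727 = 0.02760982; Var(ȳ) = 0.97239018·32600/379 = 83.64095.
Var(Ŷ) = 13727² · 83.64095 = 1.5760508 × 10^10.
SE(Ŷ) = √(1.5760508 × 10^10) = 125500.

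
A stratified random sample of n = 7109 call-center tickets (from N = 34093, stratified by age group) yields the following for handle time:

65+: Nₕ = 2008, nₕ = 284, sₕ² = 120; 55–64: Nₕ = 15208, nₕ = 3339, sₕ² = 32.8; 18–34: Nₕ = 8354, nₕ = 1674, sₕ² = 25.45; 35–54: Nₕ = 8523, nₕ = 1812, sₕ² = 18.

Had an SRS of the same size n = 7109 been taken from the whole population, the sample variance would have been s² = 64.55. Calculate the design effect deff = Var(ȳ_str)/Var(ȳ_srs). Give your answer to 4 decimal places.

0.5570

Var(ȳ_str) = Σ Wₕ²(1−fₕ)sₕ²/nₕ with Wₕ = Nₕ/34093:
  65+: (2008/34093)²·(1−284/2008)·120/284 = 0.0012584427
  55–64: (15208/34093)²·(1−3339/15208)·32.8/3339 = 0.0015255035
  18–34: (8354/34093)²·(1−1674/8354)·25.45/1674 = 7.2991591 × 10^-4
  35–54: (8523/34093)²·(1−1812/8523)·18/1812 = 4.8883647 × 10^-4
  → Var(ȳ_str) = 0.0040026986.
Var(ȳ_srs) = (1 − 7109/34093)·64.55/7109 = 0.0071866888.
deff = 0.0040026986 / 0.0071866888 = 0.5570.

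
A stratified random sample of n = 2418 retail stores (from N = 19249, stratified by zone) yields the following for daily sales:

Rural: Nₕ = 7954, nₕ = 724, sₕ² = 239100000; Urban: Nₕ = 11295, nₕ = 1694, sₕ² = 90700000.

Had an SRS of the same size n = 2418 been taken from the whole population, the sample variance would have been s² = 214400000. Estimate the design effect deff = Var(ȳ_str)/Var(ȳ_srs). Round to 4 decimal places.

Var(ȳ_str) = Σ Wₕ²(1−fₕ)sₕ²/nₕ with Wₕ = Nₕ/19249:
  Rural: (7954/19249)²·(1−724/7954)·239100000/724 = 51256.453
  Urban: (11295/19249)²·(1−1694/11295)·90700000/1694 = 15670.406
  → Var(ȳ_str) = 66926.859.
Var(ȳ_srs) = (1 − 2418/19249)·214400000/2418 = 77530.08.
deff = 66926.859 / 77530.08 = 0.8632.

0.8632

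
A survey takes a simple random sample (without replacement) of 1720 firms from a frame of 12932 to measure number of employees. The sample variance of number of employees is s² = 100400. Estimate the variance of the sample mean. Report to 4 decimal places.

50.6084

Under SRS without replacement, Var(ȳ) = (1 − f)·s²/n with f = n/N = 1720/12932 = 0.13300340.
Var(ȳ) = (1 − 0.13300340)·100400/1720 = 0.86699660·58.372093 = 50.608406.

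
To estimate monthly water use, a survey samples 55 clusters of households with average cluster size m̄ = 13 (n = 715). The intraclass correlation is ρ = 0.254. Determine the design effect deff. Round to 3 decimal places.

4.048

deff = 1 + (13 − 1)·0.254 = 1 + 3.048 = 4.048.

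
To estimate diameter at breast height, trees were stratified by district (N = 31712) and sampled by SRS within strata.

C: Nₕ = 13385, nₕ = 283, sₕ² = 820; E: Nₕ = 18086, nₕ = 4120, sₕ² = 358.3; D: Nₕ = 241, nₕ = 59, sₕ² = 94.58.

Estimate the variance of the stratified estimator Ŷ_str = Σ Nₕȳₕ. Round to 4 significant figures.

5.302 × 10^8

Var(Ŷ_str) = Σₕ Nₕ²(1 − fₕ)sₕ²/nₕ.
C: 13385²·(1 − 283/13385)·820/283 = 5.0814 × 10^8.
E: 18086²·(1 − 4120/18086)·358.3/4120 = 2.1966666 × 10^7.
D: 241²·(1 − 59/241)·94.58/59 = 70313.016.
Sum = 5.3017698 × 10^8.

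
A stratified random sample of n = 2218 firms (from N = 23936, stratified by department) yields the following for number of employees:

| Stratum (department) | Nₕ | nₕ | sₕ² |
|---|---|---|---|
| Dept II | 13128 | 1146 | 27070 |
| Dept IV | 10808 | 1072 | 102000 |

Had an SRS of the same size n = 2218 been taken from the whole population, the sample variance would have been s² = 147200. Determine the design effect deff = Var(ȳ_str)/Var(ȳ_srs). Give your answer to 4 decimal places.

0.3979

Var(ȳ_str) = Σ Wₕ²(1−fₕ)sₕ²/nₕ with Wₕ = Nₕ/23936:
  Dept II: (13128/23936)²·(1−1146/13128)·27070/1146 = 6.4852746
  Dept IV: (10808/23936)²·(1−1072/10808)·102000/1072 = 17.475441
  → Var(ȳ_str) = 23.960716.
Var(ȳ_srs) = (1 − 2218/23936)·147200/2218 = 60.216363.
deff = 23.960716 / 60.216363 = 0.3979.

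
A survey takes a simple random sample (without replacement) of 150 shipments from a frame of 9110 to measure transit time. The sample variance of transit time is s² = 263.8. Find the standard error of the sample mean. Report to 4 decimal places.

Under SRS without replacement, Var(ȳ) = (1 − f)·s²/n with f = n/N = 150/9110 = 0.01646542.
Var(ȳ) = (1 − 0.01646542)·263.8/150 = 0.98353458·1.7586667 = 1.7297095.
SE(ȳ) = √(1.7297095) = 1.3152.

1.3152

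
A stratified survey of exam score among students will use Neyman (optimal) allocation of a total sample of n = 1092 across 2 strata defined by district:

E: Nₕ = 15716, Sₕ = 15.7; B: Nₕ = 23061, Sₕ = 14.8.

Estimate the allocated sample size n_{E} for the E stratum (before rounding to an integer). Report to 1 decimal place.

458.2

Neyman allocation: nₕ = n·NₕSₕ / Σⱼ NⱼSⱼ.
Σ NⱼSⱼ = 15716·15.7 + 23061·14.8 = 588044.
n_{E} = 1092·15716·15.7 / 588044 = 458.2.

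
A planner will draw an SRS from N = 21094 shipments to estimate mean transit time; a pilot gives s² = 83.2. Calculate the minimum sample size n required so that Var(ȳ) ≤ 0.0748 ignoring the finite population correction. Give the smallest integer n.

Without fpc, n₀ = s²/D = 83.2/0.0748 = 1112.2995.
Rounding up, n = 1113.

1113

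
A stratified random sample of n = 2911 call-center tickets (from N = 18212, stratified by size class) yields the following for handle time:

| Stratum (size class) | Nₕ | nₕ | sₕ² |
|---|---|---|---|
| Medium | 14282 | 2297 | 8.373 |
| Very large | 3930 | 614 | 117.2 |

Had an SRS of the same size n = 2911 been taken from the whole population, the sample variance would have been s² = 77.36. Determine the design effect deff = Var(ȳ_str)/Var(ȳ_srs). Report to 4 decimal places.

0.4202

Var(ȳ_str) = Σ Wₕ²(1−fₕ)sₕ²/nₕ with Wₕ = Nₕ/18212:
  Medium: (14282/18212)²·(1−2297/14282)·8.373/2297 = 0.0018811866
  Very large: (3930/18212)²·(1−614/3930)·117.2/614 = 0.0074998233
  → Var(ȳ_str) = 0.0093810099.
Var(ȳ_srs) = (1 − 2911/18212)·77.36/2911 = 0.022327311.
deff = 0.0093810099 / 0.022327311 = 0.4202.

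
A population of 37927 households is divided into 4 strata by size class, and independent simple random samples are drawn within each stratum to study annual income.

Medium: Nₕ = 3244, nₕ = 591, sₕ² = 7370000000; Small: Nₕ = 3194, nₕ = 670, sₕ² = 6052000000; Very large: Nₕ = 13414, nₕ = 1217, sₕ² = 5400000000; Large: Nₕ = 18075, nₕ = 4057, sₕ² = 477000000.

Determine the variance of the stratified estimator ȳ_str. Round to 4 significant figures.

650600

Var(ȳ_str) = Σₕ Wₕ²(1 − fₕ)sₕ²/nₕ with Wₕ = Nₕ/N, N = 37927.
Medium: Wₕ = 0.08553273; term = 0.08553273²·(1 − 0.18218249)·7370000000/591 = 74610.701.
Small: Wₕ = 0.08421441; term = 0.08421441²·(1 − 0.20976832)·6052000000/670 = 50623.41.
Very large: Wₕ = 0.35367944; term = 0.35367944²·(1 − 0.09072611)·5400000000/1217 = 504681.66.
Large: Wₕ = 0.47657342; term = 0.47657342²·(1 − 0.22445367)·477000000/4057 = 20710.031.
Sum = 650625.8.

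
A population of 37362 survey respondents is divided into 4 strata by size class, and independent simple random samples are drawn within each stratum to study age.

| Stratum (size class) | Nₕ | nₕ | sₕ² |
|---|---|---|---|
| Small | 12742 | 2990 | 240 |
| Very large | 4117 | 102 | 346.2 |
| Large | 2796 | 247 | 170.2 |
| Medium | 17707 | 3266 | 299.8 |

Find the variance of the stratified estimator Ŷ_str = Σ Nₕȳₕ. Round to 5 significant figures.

Var(Ŷ_str) = Σₕ Nₕ²(1 − fₕ)sₕ²/nₕ.
Small: 12742²·(1 − 2990/12742)·240/2990 = 9.9740455 × 10^6.
Very large: 4117²·(1 − 102/4117)·346.2/102 = 5.6103933 × 10^7.
Large: 2796²·(1 − 247/2796)·170.2/247 = 4.9109963 × 10^6.
Medium: 17707²·(1 − 3266/17707)·299.8/3266 = 2.3472411 × 10^7.
Sum = 9.4461386 × 10^7.

9.4461 × 10^7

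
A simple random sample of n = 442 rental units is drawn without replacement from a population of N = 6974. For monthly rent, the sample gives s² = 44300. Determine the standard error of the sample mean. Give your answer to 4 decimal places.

9.6889

Under SRS without replacement, Var(ȳ) = (1 − f)·s²/n with f = n/N = 442/6974 = 0.06337826.
Var(ȳ) = (1 − 0.06337826)·44300/442 = 0.93662174·100.22624 = 93.874079.
SE(ȳ) = √(93.874079) = 9.6889.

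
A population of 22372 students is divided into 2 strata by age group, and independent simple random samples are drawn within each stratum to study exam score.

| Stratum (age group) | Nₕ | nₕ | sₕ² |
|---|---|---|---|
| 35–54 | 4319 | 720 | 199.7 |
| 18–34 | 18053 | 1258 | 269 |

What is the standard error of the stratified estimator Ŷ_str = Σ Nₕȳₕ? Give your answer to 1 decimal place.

Var(Ŷ_str) = Σₕ Nₕ²(1 − fₕ)sₕ²/nₕ.
35–54: 4319²·(1 − 720/4319)·199.7/720 = 4.3113236 × 10^6.
18–34: 18053²·(1 − 1258/18053)·269/1258 = 6.4833733 × 10^7.
Sum = 6.9145057 × 10^7.
SE = √(6.9145057 × 10^7) = 8315.4.

8315.4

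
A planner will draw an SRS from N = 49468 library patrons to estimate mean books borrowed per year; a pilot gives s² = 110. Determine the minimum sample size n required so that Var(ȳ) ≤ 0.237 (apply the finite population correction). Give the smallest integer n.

Without fpc, n₀ = s²/D = 110/0.237 = 464.1350.
With fpc, (1 − n/N)·s²/n ≤ D requires n ≥ n₀/(1 + n₀/N) = 464.1350/(1 + 464.1350/49468) = 459.8207.
Rounding up, n = 460.

460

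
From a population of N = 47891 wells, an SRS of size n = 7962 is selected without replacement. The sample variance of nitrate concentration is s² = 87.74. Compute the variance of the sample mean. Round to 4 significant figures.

Under SRS without replacement, Var(ȳ) = (1 − f)·s²/n with f = n/N = 7962/47891 = 0.16625253.
Var(ȳ) = (1 − 0.16625253)·87.74/7962 = 0.83374747·0.011019844 = 0.0091877673.

0.009188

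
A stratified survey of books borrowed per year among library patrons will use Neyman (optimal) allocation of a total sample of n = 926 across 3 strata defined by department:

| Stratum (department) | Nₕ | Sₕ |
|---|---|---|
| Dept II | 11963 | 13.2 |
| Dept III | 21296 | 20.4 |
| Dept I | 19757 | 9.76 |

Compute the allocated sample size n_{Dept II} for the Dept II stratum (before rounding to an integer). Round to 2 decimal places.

Neyman allocation: nₕ = n·NₕSₕ / Σⱼ NⱼSⱼ.
Σ NⱼSⱼ = 11963·13.2 + 21296·20.4 + 19757·9.76 = 785178.32.
n_{Dept II} = 926·11963·13.2 / 785178.32 = 186.23.

186.23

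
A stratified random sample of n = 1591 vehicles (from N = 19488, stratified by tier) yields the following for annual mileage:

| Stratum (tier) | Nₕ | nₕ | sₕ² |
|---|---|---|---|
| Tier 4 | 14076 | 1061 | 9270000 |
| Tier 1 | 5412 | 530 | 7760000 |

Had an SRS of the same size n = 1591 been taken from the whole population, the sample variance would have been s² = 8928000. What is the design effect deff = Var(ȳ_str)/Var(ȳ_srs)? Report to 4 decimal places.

Var(ȳ_str) = Σ Wₕ²(1−fₕ)sₕ²/nₕ with Wₕ = Nₕ/19488:
  Tier 4: (14076/19488)²·(1−1061/14076)·9270000/1061 = 4214.5697
  Tier 1: (5412/19488)²·(1−530/5412)·7760000/530 = 1018.6075
  → Var(ȳ_str) = 5233.1772.
Var(ȳ_srs) = (1 − 1591/19488)·8928000/1591 = 5153.437.
deff = 5233.1772 / 5153.437 = 1.0155.

1.0155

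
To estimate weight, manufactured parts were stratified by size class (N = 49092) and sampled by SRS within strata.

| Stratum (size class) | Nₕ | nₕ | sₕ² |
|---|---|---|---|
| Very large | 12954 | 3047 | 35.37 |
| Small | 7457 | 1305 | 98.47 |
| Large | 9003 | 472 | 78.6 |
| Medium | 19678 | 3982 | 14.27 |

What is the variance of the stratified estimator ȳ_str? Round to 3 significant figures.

Var(ȳ_str) = Σₕ Wₕ²(1 − fₕ)sₕ²/nₕ with Wₕ = Nₕ/N, N = 49092.
Very large: Wₕ = 0.26387191; term = 0.26387191²·(1 − 0.23521692)·35.37/3047 = 6.1814052 × 10^-4.
Small: Wₕ = 0.15189848; term = 0.15189848²·(1 − 0.17500335)·98.47/1305 = 0.0014363241.
Large: Wₕ = 0.18339037; term = 0.18339037²·(1 − 0.05242697)·78.6/472 = 0.0053069658.
Medium: Wₕ = 0.40083924; term = 0.40083924²·(1 − 0.20235796)·14.27/3982 = 4.5927332 × 10^-4.
Sum = 0.0078207037.

0.00782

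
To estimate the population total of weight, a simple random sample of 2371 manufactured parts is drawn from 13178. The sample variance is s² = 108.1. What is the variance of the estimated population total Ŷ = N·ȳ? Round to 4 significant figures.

Var(Ŷ) = N²·Var(ȳ) = N²·(1 − n/N)·s²/n.
f = 2371/13178 = 0.17992108; Var(ȳ) = 0.82007892·108.1/2371 = 0.037389511.
Var(Ŷ) = 13178² · 0.037389511 = 6.4930507 × 10^6.

6.493 × 10^6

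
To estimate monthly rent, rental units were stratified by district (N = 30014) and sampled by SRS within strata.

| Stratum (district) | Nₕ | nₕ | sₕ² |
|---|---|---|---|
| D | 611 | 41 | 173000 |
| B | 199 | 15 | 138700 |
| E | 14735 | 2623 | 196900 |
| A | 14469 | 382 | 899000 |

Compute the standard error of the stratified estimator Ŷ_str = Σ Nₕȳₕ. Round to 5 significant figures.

Var(Ŷ_str) = Σₕ Nₕ²(1 − fₕ)sₕ²/nₕ.
D: 611²·(1 − 41/611)·173000/41 = 1.4695295 × 10^9.
B: 199²·(1 − 15/199)·138700/15 = 3.3857595 × 10^8.
E: 14735²·(1 − 2623/14735)·196900/2623 = 1.3397181 × 10^10.
A: 14469²·(1 − 382/14469)·899000/382 = 4.7968193 × 10^11.
Sum = 4.9488722 × 10^11.
SE = √(4.9488722 × 10^11) = 703480.

703480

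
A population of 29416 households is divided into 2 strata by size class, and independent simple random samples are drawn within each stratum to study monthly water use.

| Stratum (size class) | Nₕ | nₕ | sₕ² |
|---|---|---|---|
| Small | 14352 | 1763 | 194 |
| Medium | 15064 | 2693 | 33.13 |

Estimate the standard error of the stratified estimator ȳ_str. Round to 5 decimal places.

Var(ȳ_str) = Σₕ Wₕ²(1 − fₕ)sₕ²/nₕ with Wₕ = Nₕ/N, N = 29416.
Small: Wₕ = 0.48789774; term = 0.48789774²·(1 − 0.12284002)·194/1763 = 0.022976604.
Medium: Wₕ = 0.51210226; term = 0.51210226²·(1 − 0.17877058)·33.13/2693 = 0.0026494941.
Sum = 0.025626098.
SE = √(0.025626098) = 0.16008.

0.16008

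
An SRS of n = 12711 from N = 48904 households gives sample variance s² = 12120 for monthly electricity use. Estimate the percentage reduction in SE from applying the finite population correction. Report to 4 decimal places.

f = n/N = 12711/48904 = 0.25991739.
SE_no-fpc = √(s²/n) = 0.97647572; SE_fpc = √((1−f)s²/n) = 0.84004306.
Ratio = √(1−f) = 0.86028054. Reduction = 100·(1 − 0.86028054) = 13.9719%.

13.9719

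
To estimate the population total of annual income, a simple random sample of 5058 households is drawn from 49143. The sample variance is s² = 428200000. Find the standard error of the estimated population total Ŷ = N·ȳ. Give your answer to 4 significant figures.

Var(Ŷ) = N²·Var(ȳ) = N²·(1 − n/N)·s²/n.
f = 5058/49143 = 0.10292412; Var(ȳ) = 0.89707588·428200000/5058 = 75944.621.
Var(Ŷ) = 49143² · 75944.621 = 1.8340888 × 10^14.
SE(Ŷ) = √(1.8340888 × 10^14) = 1.354 × 10^7.

1.354 × 10^7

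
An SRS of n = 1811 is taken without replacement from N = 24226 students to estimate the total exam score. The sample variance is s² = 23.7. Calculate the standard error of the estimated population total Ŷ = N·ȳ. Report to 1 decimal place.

Var(Ŷ) = N²·Var(ȳ) = N²·(1 − n/N)·s²/n.
f = 1811/24226 = 0.07475440; Var(ȳ) = 0.92524560·23.7/1811 = 0.012108405.
Var(Ŷ) = 24226² · 0.012108405 = 7.1064117 × 10^6.
SE(Ŷ) = √(7.1064117 × 10^6) = 2665.8.

2665.8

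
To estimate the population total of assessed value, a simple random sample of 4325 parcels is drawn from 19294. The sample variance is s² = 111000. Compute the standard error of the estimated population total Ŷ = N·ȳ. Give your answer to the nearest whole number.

86095

Var(Ŷ) = N²·Var(ȳ) = N²·(1 − n/N)·s²/n.
f = 4325/19294 = 0.22416295; Var(ȳ) = 0.77583705·111000/4325 = 19.911656.
Var(Ŷ) = 19294² · 19.911656 = 7.4122819 × 10^9.
SE(Ŷ) = √(7.4122819 × 10^9) = 86095.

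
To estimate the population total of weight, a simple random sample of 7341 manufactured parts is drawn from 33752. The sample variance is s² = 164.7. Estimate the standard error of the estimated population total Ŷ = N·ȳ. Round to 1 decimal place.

Var(Ŷ) = N²·Var(ȳ) = N²·(1 − n/N)·s²/n.
f = 7341/33752 = 0.21749822; Var(ȳ) = 0.78250178·164.7/7341 = 0.017555925.
Var(Ŷ) = 33752² · 0.017555925 = 1.9999666 × 10^7.
SE(Ŷ) = √(1.9999666 × 10^7) = 4472.1.

4472.1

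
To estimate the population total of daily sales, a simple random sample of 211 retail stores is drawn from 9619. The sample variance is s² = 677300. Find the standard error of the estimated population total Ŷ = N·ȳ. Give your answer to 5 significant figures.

Var(Ŷ) = N²·Var(ȳ) = N²·(1 − n/N)·s²/n.
f = 211/9619 = 0.02193575; Var(ȳ) = 0.97806425·677300/211 = 3139.5399.
Var(Ŷ) = 9619² · 3139.5399 = 2.9048643 × 10^11.
SE(Ŷ) = √(2.9048643 × 10^11) = 538970.

538970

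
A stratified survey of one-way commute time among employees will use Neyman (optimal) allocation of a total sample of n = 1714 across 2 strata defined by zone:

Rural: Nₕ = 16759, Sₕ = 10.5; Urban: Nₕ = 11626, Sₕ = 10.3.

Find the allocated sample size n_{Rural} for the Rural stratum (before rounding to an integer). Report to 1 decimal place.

1019.9

Neyman allocation: nₕ = n·NₕSₕ / Σⱼ NⱼSⱼ.
Σ NⱼSⱼ = 16759·10.5 + 11626·10.3 = 295717.3.
n_{Rural} = 1714·16759·10.5 / 295717.3 = 1019.9.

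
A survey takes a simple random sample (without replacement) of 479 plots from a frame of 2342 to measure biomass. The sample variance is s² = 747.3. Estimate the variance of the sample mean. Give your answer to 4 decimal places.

1.2410

Under SRS without replacement, Var(ȳ) = (1 − f)·s²/n with f = n/N = 479/2342 = 0.20452605.
Var(ȳ) = (1 − 0.20452605)·747.3/479 = 0.79547395·1.5601253 = 1.241039.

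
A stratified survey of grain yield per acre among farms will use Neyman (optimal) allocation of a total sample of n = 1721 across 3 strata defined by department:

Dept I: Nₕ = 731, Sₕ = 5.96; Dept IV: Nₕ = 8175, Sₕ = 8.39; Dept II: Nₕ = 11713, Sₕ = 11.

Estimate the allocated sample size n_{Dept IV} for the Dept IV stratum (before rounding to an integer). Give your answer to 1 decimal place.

Neyman allocation: nₕ = n·NₕSₕ / Σⱼ NⱼSⱼ.
Σ NⱼSⱼ = 731·5.96 + 8175·8.39 + 11713·11 = 201788.01.
n_{Dept IV} = 1721·8175·8.39 / 201788.01 = 585.0.

585.0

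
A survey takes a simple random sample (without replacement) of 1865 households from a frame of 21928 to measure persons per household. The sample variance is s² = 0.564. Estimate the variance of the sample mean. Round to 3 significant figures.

Under SRS without replacement, Var(ȳ) = (1 − f)·s²/n with f = n/N = 1865/21928 = 0.08505108.
Var(ȳ) = (1 − 0.08505108)·0.564/1865 = 0.91494892·3.0241287 × 10^-4 = 2.7669233 × 10^-4.

2.77 × 10^-4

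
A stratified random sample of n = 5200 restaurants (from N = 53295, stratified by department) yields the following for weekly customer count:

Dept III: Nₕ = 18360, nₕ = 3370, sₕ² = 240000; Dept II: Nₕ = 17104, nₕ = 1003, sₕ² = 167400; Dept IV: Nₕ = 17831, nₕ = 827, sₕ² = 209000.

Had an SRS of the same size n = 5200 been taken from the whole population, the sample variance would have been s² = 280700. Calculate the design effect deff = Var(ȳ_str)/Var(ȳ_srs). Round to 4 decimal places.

1.0276

Var(ȳ_str) = Σ Wₕ²(1−fₕ)sₕ²/nₕ with Wₕ = Nₕ/53295:
  Dept III: (18360/53295)²·(1−3370/18360)·240000/3370 = 6.9005343
  Dept II: (17104/53295)²·(1−1003/17104)·167400/1003 = 16.181997
  Dept IV: (17831/53295)²·(1−827/17831)·209000/827 = 26.977061
  → Var(ȳ_str) = 50.059592.
Var(ȳ_srs) = (1 − 5200/53295)·280700/5200 = 48.713859.
deff = 50.059592 / 48.713859 = 1.0276.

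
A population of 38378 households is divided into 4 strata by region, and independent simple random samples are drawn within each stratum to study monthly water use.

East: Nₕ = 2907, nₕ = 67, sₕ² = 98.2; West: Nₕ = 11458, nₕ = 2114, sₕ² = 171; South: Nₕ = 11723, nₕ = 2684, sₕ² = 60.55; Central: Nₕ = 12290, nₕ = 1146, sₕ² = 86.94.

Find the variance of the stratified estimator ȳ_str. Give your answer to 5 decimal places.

0.02277

Var(ȳ_str) = Σₕ Wₕ²(1 − fₕ)sₕ²/nₕ with Wₕ = Nₕ/N, N = 38378.
East: Wₕ = 0.07574652; term = 0.07574652²·(1 − 0.02304782)·98.2/67 = 0.0082155261.
West: Wₕ = 0.29855646; term = 0.29855646²·(1 − 0.18449991)·171/2114 = 0.0058798751.
South: Wₕ = 0.30546146; term = 0.30546146²·(1 − 0.22895163)·60.55/2684 = 0.0016230284.
Central: Wₕ = 0.32023555; term = 0.32023555²·(1 − 0.09324654)·86.94/1146 = 0.0070544527.
Sum = 0.022772882.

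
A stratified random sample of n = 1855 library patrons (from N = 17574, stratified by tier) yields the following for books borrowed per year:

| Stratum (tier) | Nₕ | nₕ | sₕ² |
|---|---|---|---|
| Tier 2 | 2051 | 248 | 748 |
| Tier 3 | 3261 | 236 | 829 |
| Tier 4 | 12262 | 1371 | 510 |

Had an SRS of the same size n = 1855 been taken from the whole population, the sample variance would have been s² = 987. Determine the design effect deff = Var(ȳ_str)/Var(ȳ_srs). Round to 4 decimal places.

Var(ȳ_str) = Σ Wₕ²(1−fₕ)sₕ²/nₕ with Wₕ = Nₕ/17574:
  Tier 2: (2051/17574)²·(1−248/2051)·748/248 = 0.03611354
  Tier 3: (3261/17574)²·(1−236/3261)·829/236 = 0.11219602
  Tier 4: (12262/17574)²·(1−1371/12262)·510/1371 = 0.16084981
  → Var(ȳ_str) = 0.30915937.
Var(ȳ_srs) = (1 − 1855/17574)·987/1855 = 0.47591296.
deff = 0.30915937 / 0.47591296 = 0.6496.

0.6496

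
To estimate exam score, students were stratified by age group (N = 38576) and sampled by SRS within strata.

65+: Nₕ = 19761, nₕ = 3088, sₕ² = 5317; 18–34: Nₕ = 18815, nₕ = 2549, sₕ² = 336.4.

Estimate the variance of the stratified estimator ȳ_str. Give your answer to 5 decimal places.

Var(ȳ_str) = Σₕ Wₕ²(1 − fₕ)sₕ²/nₕ with Wₕ = Nₕ/N, N = 38576.
65+: Wₕ = 0.51226151; term = 0.51226151²·(1 − 0.15626740)·5317/3088 = 0.38122173.
18–34: Wₕ = 0.48773849; term = 0.48773849²·(1 − 0.13547701)·336.4/2549 = 0.027141682.
Sum = 0.40836341.

0.40836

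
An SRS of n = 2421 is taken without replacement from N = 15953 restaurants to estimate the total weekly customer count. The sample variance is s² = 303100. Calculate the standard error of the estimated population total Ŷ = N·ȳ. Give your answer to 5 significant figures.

Var(Ŷ) = N²·Var(ȳ) = N²·(1 − n/N)·s²/n.
f = 2421/15953 = 0.15175829; Var(ȳ) = 0.84824171·303100/2421 = 106.19664.
Var(Ŷ) = 15953² · 106.19664 = 2.7026855 × 10^10.
SE(Ŷ) = √(2.7026855 × 10^10) = 164400.

164400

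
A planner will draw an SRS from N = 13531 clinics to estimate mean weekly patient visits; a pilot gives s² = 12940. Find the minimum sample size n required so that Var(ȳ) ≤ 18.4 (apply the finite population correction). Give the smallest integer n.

669

Without fpc, n₀ = s²/D = 12940/18.4 = 703.2609.
With fpc, (1 − n/N)·s²/n ≤ D requires n ≥ n₀/(1 + n₀/N) = 703.2609/(1 + 703.2609/13531) = 668.5154.
Rounding up, n = 669.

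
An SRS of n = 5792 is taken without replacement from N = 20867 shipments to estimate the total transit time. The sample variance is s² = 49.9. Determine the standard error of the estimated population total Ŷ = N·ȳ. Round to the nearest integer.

Var(Ŷ) = N²·Var(ȳ) = N²·(1 − n/N)·s²/n.
f = 5792/20867 = 0.27756745; Var(ȳ) = 0.72243255·49.9/5792 = 0.0062239959.
Var(Ŷ) = 20867² · 0.0062239959 = 2.710125 × 10^6.
SE(Ŷ) = √(2.710125 × 10^6) = 1646.

1646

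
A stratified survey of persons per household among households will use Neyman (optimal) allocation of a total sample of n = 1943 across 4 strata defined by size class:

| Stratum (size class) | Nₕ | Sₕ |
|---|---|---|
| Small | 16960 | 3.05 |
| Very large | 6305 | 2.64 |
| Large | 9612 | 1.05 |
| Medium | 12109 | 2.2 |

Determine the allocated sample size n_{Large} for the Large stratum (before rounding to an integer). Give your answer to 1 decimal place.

Neyman allocation: nₕ = n·NₕSₕ / Σⱼ NⱼSⱼ.
Σ NⱼSⱼ = 16960·3.05 + 6305·2.64 + 9612·1.05 + 12109·2.2 = 105105.6.
n_{Large} = 1943·9612·1.05 / 105105.6 = 186.6.

186.6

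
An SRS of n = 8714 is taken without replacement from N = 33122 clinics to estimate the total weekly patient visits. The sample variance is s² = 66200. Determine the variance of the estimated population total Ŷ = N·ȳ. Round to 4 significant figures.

Var(Ŷ) = N²·Var(ȳ) = N²·(1 − n/N)·s²/n.
f = 8714/33122 = 0.26308798; Var(ȳ) = 0.73691202·66200/8714 = 5.5982988.
Var(Ŷ) = 33122² · 5.5982988 = 6.1417082 × 10^9.

6.142 × 10^9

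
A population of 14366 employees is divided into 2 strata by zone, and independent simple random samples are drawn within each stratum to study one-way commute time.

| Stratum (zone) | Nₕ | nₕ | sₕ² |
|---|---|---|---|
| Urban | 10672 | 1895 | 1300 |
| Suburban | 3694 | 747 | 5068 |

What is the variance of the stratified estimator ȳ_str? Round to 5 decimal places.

Var(ȳ_str) = Σₕ Wₕ²(1 − fₕ)sₕ²/nₕ with Wₕ = Nₕ/N, N = 14366.
Urban: Wₕ = 0.74286510; term = 0.74286510²·(1 − 0.17756747)·1300/1895 = 0.31135391.
Suburban: Wₕ = 0.25713490; term = 0.25713490²·(1 − 0.20221982)·5068/747 = 0.35786672.
Sum = 0.66922063.

0.66922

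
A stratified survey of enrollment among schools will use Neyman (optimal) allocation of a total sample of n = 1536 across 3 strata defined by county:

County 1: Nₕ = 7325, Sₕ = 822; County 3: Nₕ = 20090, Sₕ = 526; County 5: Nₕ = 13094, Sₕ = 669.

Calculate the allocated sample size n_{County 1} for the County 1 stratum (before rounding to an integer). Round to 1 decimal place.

364.9

Neyman allocation: nₕ = n·NₕSₕ / Σⱼ NⱼSⱼ.
Σ NⱼSⱼ = 7325·822 + 20090·526 + 13094·669 = 2.5348376 × 10^7.
n_{County 1} = 1536·7325·822 / (2.5348376 × 10^7) = 364.9.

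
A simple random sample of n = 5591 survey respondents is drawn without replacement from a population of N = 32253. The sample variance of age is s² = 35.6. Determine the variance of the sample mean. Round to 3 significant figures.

0.00526

Under SRS without replacement, Var(ȳ) = (1 − f)·s²/n with f = n/N = 5591/32253 = 0.17334822.
Var(ȳ) = (1 − 0.17334822)·35.6/5591 = 0.82665178·0.0063673761 = 0.0052636028.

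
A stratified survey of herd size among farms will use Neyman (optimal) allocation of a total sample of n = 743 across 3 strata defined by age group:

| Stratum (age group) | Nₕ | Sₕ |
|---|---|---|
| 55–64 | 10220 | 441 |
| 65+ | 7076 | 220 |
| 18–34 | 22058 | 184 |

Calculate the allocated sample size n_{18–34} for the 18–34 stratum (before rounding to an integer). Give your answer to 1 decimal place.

Neyman allocation: nₕ = n·NₕSₕ / Σⱼ NⱼSⱼ.
Σ NⱼSⱼ = 10220·441 + 7076·220 + 22058·184 = 1.0122412 × 10^7.
n_{18–34} = 743·22058·184 / (1.0122412 × 10^7) = 297.9.

297.9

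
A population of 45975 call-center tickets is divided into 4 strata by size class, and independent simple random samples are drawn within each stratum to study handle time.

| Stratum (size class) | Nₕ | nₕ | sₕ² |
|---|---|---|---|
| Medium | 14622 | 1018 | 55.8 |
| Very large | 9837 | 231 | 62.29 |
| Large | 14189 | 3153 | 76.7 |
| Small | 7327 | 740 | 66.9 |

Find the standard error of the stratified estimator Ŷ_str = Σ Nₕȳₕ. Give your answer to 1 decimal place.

Var(Ŷ_str) = Σₕ Nₕ²(1 − fₕ)sₕ²/nₕ.
Medium: 14622²·(1 − 1018/14622)·55.8/1018 = 1.0903347 × 10^7.
Very large: 9837²·(1 − 231/9837)·62.29/231 = 2.5480715 × 10^7.
Large: 14189²·(1 − 3153/14189)·76.7/3153 = 3.8092096 × 10^6.
Small: 7327²·(1 − 740/7327)·66.9/740 = 4.3632315 × 10^6.
Sum = 4.4556503 × 10^7.
SE = √(4.4556503 × 10^7) = 6675.1.

6675.1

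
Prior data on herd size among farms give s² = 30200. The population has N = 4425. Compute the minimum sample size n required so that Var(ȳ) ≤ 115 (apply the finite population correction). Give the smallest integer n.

248

Without fpc, n₀ = s²/D = 30200/115 = 262.6087.
With fpc, (1 − n/N)·s²/n ≤ D requires n ≥ n₀/(1 + n₀/N) = 262.6087/(1 + 262.6087/4425) = 247.8969.
Rounding up, n = 248.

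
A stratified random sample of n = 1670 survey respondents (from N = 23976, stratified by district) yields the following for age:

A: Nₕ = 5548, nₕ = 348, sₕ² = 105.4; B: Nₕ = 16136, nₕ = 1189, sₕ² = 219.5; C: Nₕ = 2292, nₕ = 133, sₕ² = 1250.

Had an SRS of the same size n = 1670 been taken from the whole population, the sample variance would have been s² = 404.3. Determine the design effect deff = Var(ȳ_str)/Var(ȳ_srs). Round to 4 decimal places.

Var(ȳ_str) = Σ Wₕ²(1−fₕ)sₕ²/nₕ with Wₕ = Nₕ/23976:
  A: (5548/23976)²·(1−348/5548)·105.4/348 = 0.015200144
  B: (16136/23976)²·(1−1189/16136)·219.5/1189 = 0.077454941
  C: (2292/23976)²·(1−133/2292)·1250/133 = 0.080904405
  → Var(ȳ_str) = 0.17355949.
Var(ȳ_srs) = (1 − 1670/23976)·404.3/1670 = 0.22523311.
deff = 0.17355949 / 0.22523311 = 0.7706.

0.7706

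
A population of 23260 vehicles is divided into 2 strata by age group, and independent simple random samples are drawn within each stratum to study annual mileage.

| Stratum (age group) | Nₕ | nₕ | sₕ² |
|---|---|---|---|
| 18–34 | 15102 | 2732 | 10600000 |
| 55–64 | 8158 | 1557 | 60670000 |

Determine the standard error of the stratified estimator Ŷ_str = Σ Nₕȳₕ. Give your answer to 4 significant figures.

1.680 × 10^6

Var(Ŷ_str) = Σₕ Nₕ²(1 − fₕ)sₕ²/nₕ.
18–34: 15102²·(1 − 2732/15102)·10600000/2732 = 7.2481861 × 10^11.
55–64: 8158²·(1 − 1557/8158)·60670000/1557 = 2.0983543 × 10^12.
Sum = 2.8231729 × 10^12.
SE = √(2.8231729 × 10^12) = 1.680 × 10^6.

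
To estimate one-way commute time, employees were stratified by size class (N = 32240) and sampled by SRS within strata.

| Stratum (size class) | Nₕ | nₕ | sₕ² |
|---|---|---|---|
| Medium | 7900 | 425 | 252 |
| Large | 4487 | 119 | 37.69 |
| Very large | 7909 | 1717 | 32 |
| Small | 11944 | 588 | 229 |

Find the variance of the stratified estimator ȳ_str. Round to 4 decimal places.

0.0914

Var(ȳ_str) = Σₕ Wₕ²(1 − fₕ)sₕ²/nₕ with Wₕ = Nₕ/N, N = 32240.
Medium: Wₕ = 0.24503722; term = 0.24503722²·(1 − 0.05379747)·252/425 = 0.033686806.
Large: Wₕ = 0.13917494; term = 0.13917494²·(1 − 0.02652106)·37.69/119 = 0.0059721101.
Very large: Wₕ = 0.24531638; term = 0.24531638²·(1 − 0.21709445)·32/1717 = 8.7809629 × 10^-4.
Small: Wₕ = 0.37047146; term = 0.37047146²·(1 − 0.04922974)·229/588 = 0.050821007.
Sum = 0.091358019.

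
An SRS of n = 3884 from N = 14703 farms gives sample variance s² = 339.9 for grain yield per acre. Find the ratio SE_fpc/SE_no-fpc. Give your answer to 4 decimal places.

f = n/N = 3884/14703 = 0.26416378.
SE_no-fpc = √(s²/n) = 0.29582575; SE_fpc = √((1−f)s²/n) = 0.25376198.
Ratio = √(1−f) = 0.85780897.

0.8578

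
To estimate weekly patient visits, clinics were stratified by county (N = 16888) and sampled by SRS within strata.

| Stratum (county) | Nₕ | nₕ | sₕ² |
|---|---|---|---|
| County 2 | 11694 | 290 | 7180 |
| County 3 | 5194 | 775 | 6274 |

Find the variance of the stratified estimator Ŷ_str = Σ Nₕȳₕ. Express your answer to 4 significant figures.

3.488 × 10^9

Var(Ŷ_str) = Σₕ Nₕ²(1 − fₕ)sₕ²/nₕ.
County 2: 11694²·(1 − 290/11694)·7180/290 = 3.3017694 × 10^9.
County 3: 5194²·(1 − 775/5194)·6274/775 = 1.8580986 × 10^8.
Sum = 3.4875793 × 10^9.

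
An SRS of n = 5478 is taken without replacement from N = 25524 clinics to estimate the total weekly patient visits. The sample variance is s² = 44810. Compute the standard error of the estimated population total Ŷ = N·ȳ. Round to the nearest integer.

Var(Ŷ) = N²·Var(ȳ) = N²·(1 − n/N)·s²/n.
f = 5478/25524 = 0.21462153; Var(ȳ) = 0.78537847·44810/5478 = 6.4243901.
Var(Ŷ) = 25524² · 6.4243901 = 4.1853268 × 10^9.
SE(Ŷ) = √(4.1853268 × 10^9) = 64694.

64694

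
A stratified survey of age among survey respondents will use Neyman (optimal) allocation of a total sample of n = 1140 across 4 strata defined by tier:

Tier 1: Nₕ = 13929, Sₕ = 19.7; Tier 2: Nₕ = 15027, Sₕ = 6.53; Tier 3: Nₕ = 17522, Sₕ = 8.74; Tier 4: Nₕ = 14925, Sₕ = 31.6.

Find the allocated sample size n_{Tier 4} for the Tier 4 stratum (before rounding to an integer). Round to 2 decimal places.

539.11

Neyman allocation: nₕ = n·NₕSₕ / Σⱼ NⱼSⱼ.
Σ NⱼSⱼ = 13929·19.7 + 15027·6.53 + 17522·8.74 + 14925·31.6 = 997299.89.
n_{Tier 4} = 1140·14925·31.6 / 997299.89 = 539.11.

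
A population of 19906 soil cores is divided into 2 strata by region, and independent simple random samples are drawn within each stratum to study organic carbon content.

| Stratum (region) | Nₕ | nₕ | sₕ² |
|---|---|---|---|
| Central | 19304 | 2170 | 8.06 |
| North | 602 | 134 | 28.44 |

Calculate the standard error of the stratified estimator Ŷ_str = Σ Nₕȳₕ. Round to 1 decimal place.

Var(Ŷ_str) = Σₕ Nₕ²(1 − fₕ)sₕ²/nₕ.
Central: 19304²·(1 − 2170/19304)·8.06/2170 = 1.2285176 × 10^6.
North: 602²·(1 − 134/602)·28.44/134 = 59795.312.
Sum = 1.2883129 × 10^6.
SE = √(1.2883129 × 10^6) = 1135.0.

1135.0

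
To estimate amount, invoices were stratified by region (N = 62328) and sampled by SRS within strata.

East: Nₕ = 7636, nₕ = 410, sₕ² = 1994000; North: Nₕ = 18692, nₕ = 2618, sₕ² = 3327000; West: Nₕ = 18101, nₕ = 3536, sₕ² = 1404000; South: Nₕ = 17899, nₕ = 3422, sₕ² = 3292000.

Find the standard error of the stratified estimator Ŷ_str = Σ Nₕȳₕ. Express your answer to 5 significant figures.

1.0021 × 10^6

Var(Ŷ_str) = Σₕ Nₕ²(1 − fₕ)sₕ²/nₕ.
East: 7636²·(1 − 410/7636)·1994000/410 = 2.6835221 × 10^11.
North: 18692²·(1 − 2618/18692)·3327000/2618 = 3.8182371 × 10^11.
West: 18101²·(1 − 3536/18101)·1404000/3536 = 1.0468101 × 10^11.
South: 17899²·(1 − 3422/17899)·3292000/3422 = 2.4927984 × 10^11.
Sum = 1.0041368 × 10^12.
SE = √(1.0041368 × 10^12) = 1.0021 × 10^6.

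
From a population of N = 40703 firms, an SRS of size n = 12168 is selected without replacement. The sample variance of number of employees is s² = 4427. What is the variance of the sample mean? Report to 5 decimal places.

Under SRS without replacement, Var(ȳ) = (1 − f)·s²/n with f = n/N = 12168/40703 = 0.29894602.
Var(ȳ) = (1 − 0.29894602)·4427/12168 = 0.70105398·0.36382314 = 0.25505966.

0.25506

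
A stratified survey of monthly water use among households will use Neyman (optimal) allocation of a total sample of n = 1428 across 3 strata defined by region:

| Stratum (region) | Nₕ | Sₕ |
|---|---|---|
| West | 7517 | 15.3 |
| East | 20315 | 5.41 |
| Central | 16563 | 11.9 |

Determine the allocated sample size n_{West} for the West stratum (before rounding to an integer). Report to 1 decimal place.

389.2

Neyman allocation: nₕ = n·NₕSₕ / Σⱼ NⱼSⱼ.
Σ NⱼSⱼ = 7517·15.3 + 20315·5.41 + 16563·11.9 = 422013.95.
n_{West} = 1428·7517·15.3 / 422013.95 = 389.2.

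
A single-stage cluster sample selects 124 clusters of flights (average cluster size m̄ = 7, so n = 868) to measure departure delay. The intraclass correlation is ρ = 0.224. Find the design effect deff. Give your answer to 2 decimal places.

deff = 1 + (7 − 1)·0.224 = 1 + 1.344 = 2.344.

2.34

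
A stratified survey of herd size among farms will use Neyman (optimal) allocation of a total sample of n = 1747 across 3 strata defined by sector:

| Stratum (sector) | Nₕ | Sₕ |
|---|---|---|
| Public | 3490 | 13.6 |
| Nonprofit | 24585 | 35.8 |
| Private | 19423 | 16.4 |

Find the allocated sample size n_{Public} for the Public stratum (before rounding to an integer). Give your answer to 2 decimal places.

66.54

Neyman allocation: nₕ = n·NₕSₕ / Σⱼ NⱼSⱼ.
Σ NⱼSⱼ = 3490·13.6 + 24585·35.8 + 19423·16.4 = 1.2461442 × 10^6.
n_{Public} = 1747·3490·13.6 / (1.2461442 × 10^6) = 66.54.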